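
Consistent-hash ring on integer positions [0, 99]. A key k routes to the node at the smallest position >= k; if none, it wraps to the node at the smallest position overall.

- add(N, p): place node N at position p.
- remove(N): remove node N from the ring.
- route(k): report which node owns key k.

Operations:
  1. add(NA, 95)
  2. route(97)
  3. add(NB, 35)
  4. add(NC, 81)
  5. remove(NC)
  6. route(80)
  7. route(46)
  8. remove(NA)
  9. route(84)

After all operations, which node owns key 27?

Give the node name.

Op 1: add NA@95 -> ring=[95:NA]
Op 2: route key 97: none >= 97, wrap to smallest pos 95 -> NA
Op 3: add NB@35 -> ring=[35:NB,95:NA]
Op 4: add NC@81 -> ring=[35:NB,81:NC,95:NA]
Op 5: remove NC -> ring=[35:NB,95:NA]
Op 6: route key 80: smallest pos >= 80 is 95 -> NA
Op 7: route key 46: smallest pos >= 46 is 95 -> NA
Op 8: remove NA -> ring=[35:NB]
Op 9: route key 84: none >= 84, wrap to smallest pos 35 -> NB
Final route key 27: smallest pos >= 27 is 35 -> NB

Answer: NB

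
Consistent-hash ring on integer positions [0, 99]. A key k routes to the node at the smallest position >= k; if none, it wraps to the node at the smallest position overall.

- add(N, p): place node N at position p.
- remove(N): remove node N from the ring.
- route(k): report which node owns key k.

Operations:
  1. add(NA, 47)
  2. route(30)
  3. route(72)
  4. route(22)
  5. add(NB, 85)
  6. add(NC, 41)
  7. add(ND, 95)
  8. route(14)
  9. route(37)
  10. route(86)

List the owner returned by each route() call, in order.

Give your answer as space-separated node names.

Op 1: add NA@47 -> ring=[47:NA]
Op 2: route key 30: smallest pos >= 30 is 47 -> NA
Op 3: route key 72: none >= 72, wrap to smallest pos 47 -> NA
Op 4: route key 22: smallest pos >= 22 is 47 -> NA
Op 5: add NB@85 -> ring=[47:NA,85:NB]
Op 6: add NC@41 -> ring=[41:NC,47:NA,85:NB]
Op 7: add ND@95 -> ring=[41:NC,47:NA,85:NB,95:ND]
Op 8: route key 14: smallest pos >= 14 is 41 -> NC
Op 9: route key 37: smallest pos >= 37 is 41 -> NC
Op 10: route key 86: smallest pos >= 86 is 95 -> ND

Answer: NA NA NA NC NC ND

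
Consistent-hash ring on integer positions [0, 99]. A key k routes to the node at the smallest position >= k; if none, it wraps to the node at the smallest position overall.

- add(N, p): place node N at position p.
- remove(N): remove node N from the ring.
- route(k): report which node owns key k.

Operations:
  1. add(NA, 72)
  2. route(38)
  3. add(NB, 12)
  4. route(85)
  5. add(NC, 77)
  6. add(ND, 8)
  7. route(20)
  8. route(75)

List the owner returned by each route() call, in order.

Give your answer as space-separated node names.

Answer: NA NB NA NC

Derivation:
Op 1: add NA@72 -> ring=[72:NA]
Op 2: route key 38: smallest pos >= 38 is 72 -> NA
Op 3: add NB@12 -> ring=[12:NB,72:NA]
Op 4: route key 85: none >= 85, wrap to smallest pos 12 -> NB
Op 5: add NC@77 -> ring=[12:NB,72:NA,77:NC]
Op 6: add ND@8 -> ring=[8:ND,12:NB,72:NA,77:NC]
Op 7: route key 20: smallest pos >= 20 is 72 -> NA
Op 8: route key 75: smallest pos >= 75 is 77 -> NC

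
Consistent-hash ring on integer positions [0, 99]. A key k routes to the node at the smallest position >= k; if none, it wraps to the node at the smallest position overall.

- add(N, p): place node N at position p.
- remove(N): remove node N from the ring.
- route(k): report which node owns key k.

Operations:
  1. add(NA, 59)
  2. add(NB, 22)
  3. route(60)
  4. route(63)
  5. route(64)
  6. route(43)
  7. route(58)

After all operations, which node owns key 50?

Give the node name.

Op 1: add NA@59 -> ring=[59:NA]
Op 2: add NB@22 -> ring=[22:NB,59:NA]
Op 3: route key 60: none >= 60, wrap to smallest pos 22 -> NB
Op 4: route key 63: none >= 63, wrap to smallest pos 22 -> NB
Op 5: route key 64: none >= 64, wrap to smallest pos 22 -> NB
Op 6: route key 43: smallest pos >= 43 is 59 -> NA
Op 7: route key 58: smallest pos >= 58 is 59 -> NA
Final route key 50: smallest pos >= 50 is 59 -> NA

Answer: NA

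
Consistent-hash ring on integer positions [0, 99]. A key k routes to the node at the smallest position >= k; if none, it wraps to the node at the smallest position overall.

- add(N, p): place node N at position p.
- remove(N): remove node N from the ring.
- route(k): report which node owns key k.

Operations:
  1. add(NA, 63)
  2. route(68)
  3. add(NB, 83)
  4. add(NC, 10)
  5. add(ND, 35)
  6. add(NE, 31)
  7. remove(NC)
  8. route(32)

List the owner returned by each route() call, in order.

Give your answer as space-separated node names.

Answer: NA ND

Derivation:
Op 1: add NA@63 -> ring=[63:NA]
Op 2: route key 68: none >= 68, wrap to smallest pos 63 -> NA
Op 3: add NB@83 -> ring=[63:NA,83:NB]
Op 4: add NC@10 -> ring=[10:NC,63:NA,83:NB]
Op 5: add ND@35 -> ring=[10:NC,35:ND,63:NA,83:NB]
Op 6: add NE@31 -> ring=[10:NC,31:NE,35:ND,63:NA,83:NB]
Op 7: remove NC -> ring=[31:NE,35:ND,63:NA,83:NB]
Op 8: route key 32: smallest pos >= 32 is 35 -> ND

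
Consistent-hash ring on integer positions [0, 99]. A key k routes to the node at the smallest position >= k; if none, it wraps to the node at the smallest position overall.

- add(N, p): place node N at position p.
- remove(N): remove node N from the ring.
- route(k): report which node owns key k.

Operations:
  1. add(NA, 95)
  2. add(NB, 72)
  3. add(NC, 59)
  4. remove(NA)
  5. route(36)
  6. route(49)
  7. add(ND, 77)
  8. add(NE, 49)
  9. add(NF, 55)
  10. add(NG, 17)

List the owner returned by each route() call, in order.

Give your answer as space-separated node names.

Answer: NC NC

Derivation:
Op 1: add NA@95 -> ring=[95:NA]
Op 2: add NB@72 -> ring=[72:NB,95:NA]
Op 3: add NC@59 -> ring=[59:NC,72:NB,95:NA]
Op 4: remove NA -> ring=[59:NC,72:NB]
Op 5: route key 36: smallest pos >= 36 is 59 -> NC
Op 6: route key 49: smallest pos >= 49 is 59 -> NC
Op 7: add ND@77 -> ring=[59:NC,72:NB,77:ND]
Op 8: add NE@49 -> ring=[49:NE,59:NC,72:NB,77:ND]
Op 9: add NF@55 -> ring=[49:NE,55:NF,59:NC,72:NB,77:ND]
Op 10: add NG@17 -> ring=[17:NG,49:NE,55:NF,59:NC,72:NB,77:ND]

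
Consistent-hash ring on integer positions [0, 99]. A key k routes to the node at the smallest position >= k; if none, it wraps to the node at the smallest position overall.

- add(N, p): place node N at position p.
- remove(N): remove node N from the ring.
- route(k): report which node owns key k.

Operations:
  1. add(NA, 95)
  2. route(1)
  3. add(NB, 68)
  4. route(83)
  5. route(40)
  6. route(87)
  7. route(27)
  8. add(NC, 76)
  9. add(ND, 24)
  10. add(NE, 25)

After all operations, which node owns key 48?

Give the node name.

Answer: NB

Derivation:
Op 1: add NA@95 -> ring=[95:NA]
Op 2: route key 1: smallest pos >= 1 is 95 -> NA
Op 3: add NB@68 -> ring=[68:NB,95:NA]
Op 4: route key 83: smallest pos >= 83 is 95 -> NA
Op 5: route key 40: smallest pos >= 40 is 68 -> NB
Op 6: route key 87: smallest pos >= 87 is 95 -> NA
Op 7: route key 27: smallest pos >= 27 is 68 -> NB
Op 8: add NC@76 -> ring=[68:NB,76:NC,95:NA]
Op 9: add ND@24 -> ring=[24:ND,68:NB,76:NC,95:NA]
Op 10: add NE@25 -> ring=[24:ND,25:NE,68:NB,76:NC,95:NA]
Final route key 48: smallest pos >= 48 is 68 -> NB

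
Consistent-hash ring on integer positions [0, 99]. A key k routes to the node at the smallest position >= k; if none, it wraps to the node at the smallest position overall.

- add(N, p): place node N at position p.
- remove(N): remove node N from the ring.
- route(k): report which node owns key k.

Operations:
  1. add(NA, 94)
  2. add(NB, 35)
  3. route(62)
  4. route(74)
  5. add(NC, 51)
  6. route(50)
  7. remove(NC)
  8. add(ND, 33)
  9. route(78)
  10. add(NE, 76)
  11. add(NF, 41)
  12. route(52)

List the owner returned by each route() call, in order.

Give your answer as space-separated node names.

Op 1: add NA@94 -> ring=[94:NA]
Op 2: add NB@35 -> ring=[35:NB,94:NA]
Op 3: route key 62: smallest pos >= 62 is 94 -> NA
Op 4: route key 74: smallest pos >= 74 is 94 -> NA
Op 5: add NC@51 -> ring=[35:NB,51:NC,94:NA]
Op 6: route key 50: smallest pos >= 50 is 51 -> NC
Op 7: remove NC -> ring=[35:NB,94:NA]
Op 8: add ND@33 -> ring=[33:ND,35:NB,94:NA]
Op 9: route key 78: smallest pos >= 78 is 94 -> NA
Op 10: add NE@76 -> ring=[33:ND,35:NB,76:NE,94:NA]
Op 11: add NF@41 -> ring=[33:ND,35:NB,41:NF,76:NE,94:NA]
Op 12: route key 52: smallest pos >= 52 is 76 -> NE

Answer: NA NA NC NA NE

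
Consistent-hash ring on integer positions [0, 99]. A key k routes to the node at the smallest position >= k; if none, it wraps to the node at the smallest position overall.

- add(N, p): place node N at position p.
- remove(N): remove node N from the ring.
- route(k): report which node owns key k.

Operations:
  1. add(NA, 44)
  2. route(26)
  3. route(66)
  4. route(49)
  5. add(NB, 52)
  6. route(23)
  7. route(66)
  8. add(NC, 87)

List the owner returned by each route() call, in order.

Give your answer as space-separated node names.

Answer: NA NA NA NA NA

Derivation:
Op 1: add NA@44 -> ring=[44:NA]
Op 2: route key 26: smallest pos >= 26 is 44 -> NA
Op 3: route key 66: none >= 66, wrap to smallest pos 44 -> NA
Op 4: route key 49: none >= 49, wrap to smallest pos 44 -> NA
Op 5: add NB@52 -> ring=[44:NA,52:NB]
Op 6: route key 23: smallest pos >= 23 is 44 -> NA
Op 7: route key 66: none >= 66, wrap to smallest pos 44 -> NA
Op 8: add NC@87 -> ring=[44:NA,52:NB,87:NC]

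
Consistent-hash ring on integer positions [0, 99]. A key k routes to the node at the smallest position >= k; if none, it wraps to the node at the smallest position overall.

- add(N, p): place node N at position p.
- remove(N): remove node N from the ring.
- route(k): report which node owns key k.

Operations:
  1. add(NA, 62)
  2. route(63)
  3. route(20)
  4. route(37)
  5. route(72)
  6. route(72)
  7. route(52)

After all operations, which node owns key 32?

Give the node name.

Answer: NA

Derivation:
Op 1: add NA@62 -> ring=[62:NA]
Op 2: route key 63: none >= 63, wrap to smallest pos 62 -> NA
Op 3: route key 20: smallest pos >= 20 is 62 -> NA
Op 4: route key 37: smallest pos >= 37 is 62 -> NA
Op 5: route key 72: none >= 72, wrap to smallest pos 62 -> NA
Op 6: route key 72: none >= 72, wrap to smallest pos 62 -> NA
Op 7: route key 52: smallest pos >= 52 is 62 -> NA
Final route key 32: smallest pos >= 32 is 62 -> NA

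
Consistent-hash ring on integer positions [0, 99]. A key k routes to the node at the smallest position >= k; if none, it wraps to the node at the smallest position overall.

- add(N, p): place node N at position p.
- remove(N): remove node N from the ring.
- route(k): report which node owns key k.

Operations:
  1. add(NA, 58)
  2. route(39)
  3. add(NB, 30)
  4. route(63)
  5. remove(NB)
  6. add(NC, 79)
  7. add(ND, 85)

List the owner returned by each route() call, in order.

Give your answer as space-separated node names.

Answer: NA NB

Derivation:
Op 1: add NA@58 -> ring=[58:NA]
Op 2: route key 39: smallest pos >= 39 is 58 -> NA
Op 3: add NB@30 -> ring=[30:NB,58:NA]
Op 4: route key 63: none >= 63, wrap to smallest pos 30 -> NB
Op 5: remove NB -> ring=[58:NA]
Op 6: add NC@79 -> ring=[58:NA,79:NC]
Op 7: add ND@85 -> ring=[58:NA,79:NC,85:ND]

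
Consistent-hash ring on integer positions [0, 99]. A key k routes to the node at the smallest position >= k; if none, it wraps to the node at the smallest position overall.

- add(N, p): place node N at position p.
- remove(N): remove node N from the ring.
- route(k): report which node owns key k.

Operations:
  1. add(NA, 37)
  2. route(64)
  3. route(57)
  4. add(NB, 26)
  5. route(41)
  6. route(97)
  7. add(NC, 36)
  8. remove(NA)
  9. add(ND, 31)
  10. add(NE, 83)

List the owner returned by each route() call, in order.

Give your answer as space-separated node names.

Answer: NA NA NB NB

Derivation:
Op 1: add NA@37 -> ring=[37:NA]
Op 2: route key 64: none >= 64, wrap to smallest pos 37 -> NA
Op 3: route key 57: none >= 57, wrap to smallest pos 37 -> NA
Op 4: add NB@26 -> ring=[26:NB,37:NA]
Op 5: route key 41: none >= 41, wrap to smallest pos 26 -> NB
Op 6: route key 97: none >= 97, wrap to smallest pos 26 -> NB
Op 7: add NC@36 -> ring=[26:NB,36:NC,37:NA]
Op 8: remove NA -> ring=[26:NB,36:NC]
Op 9: add ND@31 -> ring=[26:NB,31:ND,36:NC]
Op 10: add NE@83 -> ring=[26:NB,31:ND,36:NC,83:NE]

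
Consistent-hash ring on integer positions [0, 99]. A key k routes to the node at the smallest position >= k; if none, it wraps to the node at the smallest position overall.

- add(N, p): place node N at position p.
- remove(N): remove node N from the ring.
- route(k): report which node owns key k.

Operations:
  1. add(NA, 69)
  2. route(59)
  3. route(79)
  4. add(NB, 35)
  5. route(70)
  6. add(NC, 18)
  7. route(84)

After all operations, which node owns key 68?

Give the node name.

Op 1: add NA@69 -> ring=[69:NA]
Op 2: route key 59: smallest pos >= 59 is 69 -> NA
Op 3: route key 79: none >= 79, wrap to smallest pos 69 -> NA
Op 4: add NB@35 -> ring=[35:NB,69:NA]
Op 5: route key 70: none >= 70, wrap to smallest pos 35 -> NB
Op 6: add NC@18 -> ring=[18:NC,35:NB,69:NA]
Op 7: route key 84: none >= 84, wrap to smallest pos 18 -> NC
Final route key 68: smallest pos >= 68 is 69 -> NA

Answer: NA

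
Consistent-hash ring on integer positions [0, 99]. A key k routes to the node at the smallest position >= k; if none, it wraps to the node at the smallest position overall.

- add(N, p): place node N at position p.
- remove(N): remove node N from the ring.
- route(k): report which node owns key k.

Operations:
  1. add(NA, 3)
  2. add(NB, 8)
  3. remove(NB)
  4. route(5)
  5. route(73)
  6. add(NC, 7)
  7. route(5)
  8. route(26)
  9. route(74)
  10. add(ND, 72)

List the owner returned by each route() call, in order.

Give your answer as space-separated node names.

Op 1: add NA@3 -> ring=[3:NA]
Op 2: add NB@8 -> ring=[3:NA,8:NB]
Op 3: remove NB -> ring=[3:NA]
Op 4: route key 5: none >= 5, wrap to smallest pos 3 -> NA
Op 5: route key 73: none >= 73, wrap to smallest pos 3 -> NA
Op 6: add NC@7 -> ring=[3:NA,7:NC]
Op 7: route key 5: smallest pos >= 5 is 7 -> NC
Op 8: route key 26: none >= 26, wrap to smallest pos 3 -> NA
Op 9: route key 74: none >= 74, wrap to smallest pos 3 -> NA
Op 10: add ND@72 -> ring=[3:NA,7:NC,72:ND]

Answer: NA NA NC NA NA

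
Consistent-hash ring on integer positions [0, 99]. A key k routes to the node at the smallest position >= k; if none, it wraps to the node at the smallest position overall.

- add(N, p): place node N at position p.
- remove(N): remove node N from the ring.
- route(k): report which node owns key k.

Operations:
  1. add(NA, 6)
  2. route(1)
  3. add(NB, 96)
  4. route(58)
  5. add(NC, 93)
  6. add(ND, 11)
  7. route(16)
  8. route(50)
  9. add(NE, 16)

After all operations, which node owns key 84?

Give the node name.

Answer: NC

Derivation:
Op 1: add NA@6 -> ring=[6:NA]
Op 2: route key 1: smallest pos >= 1 is 6 -> NA
Op 3: add NB@96 -> ring=[6:NA,96:NB]
Op 4: route key 58: smallest pos >= 58 is 96 -> NB
Op 5: add NC@93 -> ring=[6:NA,93:NC,96:NB]
Op 6: add ND@11 -> ring=[6:NA,11:ND,93:NC,96:NB]
Op 7: route key 16: smallest pos >= 16 is 93 -> NC
Op 8: route key 50: smallest pos >= 50 is 93 -> NC
Op 9: add NE@16 -> ring=[6:NA,11:ND,16:NE,93:NC,96:NB]
Final route key 84: smallest pos >= 84 is 93 -> NC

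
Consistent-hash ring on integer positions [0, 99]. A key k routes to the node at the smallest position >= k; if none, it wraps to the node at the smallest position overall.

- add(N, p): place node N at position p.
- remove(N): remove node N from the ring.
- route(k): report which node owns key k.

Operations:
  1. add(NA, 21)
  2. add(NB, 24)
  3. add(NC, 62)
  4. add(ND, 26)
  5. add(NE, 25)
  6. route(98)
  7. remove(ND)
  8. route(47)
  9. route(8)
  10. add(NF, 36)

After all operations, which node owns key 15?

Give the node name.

Answer: NA

Derivation:
Op 1: add NA@21 -> ring=[21:NA]
Op 2: add NB@24 -> ring=[21:NA,24:NB]
Op 3: add NC@62 -> ring=[21:NA,24:NB,62:NC]
Op 4: add ND@26 -> ring=[21:NA,24:NB,26:ND,62:NC]
Op 5: add NE@25 -> ring=[21:NA,24:NB,25:NE,26:ND,62:NC]
Op 6: route key 98: none >= 98, wrap to smallest pos 21 -> NA
Op 7: remove ND -> ring=[21:NA,24:NB,25:NE,62:NC]
Op 8: route key 47: smallest pos >= 47 is 62 -> NC
Op 9: route key 8: smallest pos >= 8 is 21 -> NA
Op 10: add NF@36 -> ring=[21:NA,24:NB,25:NE,36:NF,62:NC]
Final route key 15: smallest pos >= 15 is 21 -> NA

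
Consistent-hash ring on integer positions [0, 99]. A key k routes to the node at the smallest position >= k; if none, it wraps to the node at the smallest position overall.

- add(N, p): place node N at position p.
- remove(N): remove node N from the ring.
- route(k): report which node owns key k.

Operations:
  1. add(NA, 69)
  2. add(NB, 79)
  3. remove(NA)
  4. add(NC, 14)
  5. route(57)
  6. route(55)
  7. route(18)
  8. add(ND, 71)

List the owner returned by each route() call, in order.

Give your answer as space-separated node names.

Op 1: add NA@69 -> ring=[69:NA]
Op 2: add NB@79 -> ring=[69:NA,79:NB]
Op 3: remove NA -> ring=[79:NB]
Op 4: add NC@14 -> ring=[14:NC,79:NB]
Op 5: route key 57: smallest pos >= 57 is 79 -> NB
Op 6: route key 55: smallest pos >= 55 is 79 -> NB
Op 7: route key 18: smallest pos >= 18 is 79 -> NB
Op 8: add ND@71 -> ring=[14:NC,71:ND,79:NB]

Answer: NB NB NB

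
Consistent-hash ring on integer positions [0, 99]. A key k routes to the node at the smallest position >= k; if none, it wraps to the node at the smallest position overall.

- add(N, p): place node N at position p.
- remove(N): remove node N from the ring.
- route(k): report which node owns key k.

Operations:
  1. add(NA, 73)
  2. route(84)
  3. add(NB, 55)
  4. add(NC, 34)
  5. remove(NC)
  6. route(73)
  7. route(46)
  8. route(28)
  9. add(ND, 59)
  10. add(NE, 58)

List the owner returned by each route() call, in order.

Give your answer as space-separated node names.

Op 1: add NA@73 -> ring=[73:NA]
Op 2: route key 84: none >= 84, wrap to smallest pos 73 -> NA
Op 3: add NB@55 -> ring=[55:NB,73:NA]
Op 4: add NC@34 -> ring=[34:NC,55:NB,73:NA]
Op 5: remove NC -> ring=[55:NB,73:NA]
Op 6: route key 73: smallest pos >= 73 is 73 -> NA
Op 7: route key 46: smallest pos >= 46 is 55 -> NB
Op 8: route key 28: smallest pos >= 28 is 55 -> NB
Op 9: add ND@59 -> ring=[55:NB,59:ND,73:NA]
Op 10: add NE@58 -> ring=[55:NB,58:NE,59:ND,73:NA]

Answer: NA NA NB NB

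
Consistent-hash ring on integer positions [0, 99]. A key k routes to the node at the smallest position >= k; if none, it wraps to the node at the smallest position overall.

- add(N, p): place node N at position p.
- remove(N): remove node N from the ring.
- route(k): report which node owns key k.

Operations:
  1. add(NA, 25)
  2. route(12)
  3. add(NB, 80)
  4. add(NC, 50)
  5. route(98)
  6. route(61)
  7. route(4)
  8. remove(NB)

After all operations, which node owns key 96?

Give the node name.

Answer: NA

Derivation:
Op 1: add NA@25 -> ring=[25:NA]
Op 2: route key 12: smallest pos >= 12 is 25 -> NA
Op 3: add NB@80 -> ring=[25:NA,80:NB]
Op 4: add NC@50 -> ring=[25:NA,50:NC,80:NB]
Op 5: route key 98: none >= 98, wrap to smallest pos 25 -> NA
Op 6: route key 61: smallest pos >= 61 is 80 -> NB
Op 7: route key 4: smallest pos >= 4 is 25 -> NA
Op 8: remove NB -> ring=[25:NA,50:NC]
Final route key 96: none >= 96, wrap to smallest pos 25 -> NA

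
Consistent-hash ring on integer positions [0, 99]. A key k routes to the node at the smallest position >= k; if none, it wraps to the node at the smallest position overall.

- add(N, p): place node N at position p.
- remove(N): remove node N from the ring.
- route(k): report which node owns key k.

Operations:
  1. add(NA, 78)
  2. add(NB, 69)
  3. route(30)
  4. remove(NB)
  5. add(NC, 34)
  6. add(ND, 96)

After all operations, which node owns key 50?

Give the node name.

Answer: NA

Derivation:
Op 1: add NA@78 -> ring=[78:NA]
Op 2: add NB@69 -> ring=[69:NB,78:NA]
Op 3: route key 30: smallest pos >= 30 is 69 -> NB
Op 4: remove NB -> ring=[78:NA]
Op 5: add NC@34 -> ring=[34:NC,78:NA]
Op 6: add ND@96 -> ring=[34:NC,78:NA,96:ND]
Final route key 50: smallest pos >= 50 is 78 -> NA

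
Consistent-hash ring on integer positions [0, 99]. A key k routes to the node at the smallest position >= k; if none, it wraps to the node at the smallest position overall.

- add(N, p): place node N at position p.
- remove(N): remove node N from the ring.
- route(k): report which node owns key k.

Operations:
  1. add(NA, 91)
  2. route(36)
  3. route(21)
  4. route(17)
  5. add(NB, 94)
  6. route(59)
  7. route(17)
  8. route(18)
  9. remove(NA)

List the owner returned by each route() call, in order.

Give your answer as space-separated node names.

Op 1: add NA@91 -> ring=[91:NA]
Op 2: route key 36: smallest pos >= 36 is 91 -> NA
Op 3: route key 21: smallest pos >= 21 is 91 -> NA
Op 4: route key 17: smallest pos >= 17 is 91 -> NA
Op 5: add NB@94 -> ring=[91:NA,94:NB]
Op 6: route key 59: smallest pos >= 59 is 91 -> NA
Op 7: route key 17: smallest pos >= 17 is 91 -> NA
Op 8: route key 18: smallest pos >= 18 is 91 -> NA
Op 9: remove NA -> ring=[94:NB]

Answer: NA NA NA NA NA NA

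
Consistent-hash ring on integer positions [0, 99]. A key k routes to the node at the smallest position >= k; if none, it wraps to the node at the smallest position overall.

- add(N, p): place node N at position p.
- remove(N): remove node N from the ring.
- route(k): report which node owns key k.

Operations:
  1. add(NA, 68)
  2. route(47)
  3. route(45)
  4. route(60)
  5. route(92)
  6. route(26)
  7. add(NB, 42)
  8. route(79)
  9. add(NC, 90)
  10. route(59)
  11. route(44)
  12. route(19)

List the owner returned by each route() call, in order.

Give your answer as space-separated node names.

Op 1: add NA@68 -> ring=[68:NA]
Op 2: route key 47: smallest pos >= 47 is 68 -> NA
Op 3: route key 45: smallest pos >= 45 is 68 -> NA
Op 4: route key 60: smallest pos >= 60 is 68 -> NA
Op 5: route key 92: none >= 92, wrap to smallest pos 68 -> NA
Op 6: route key 26: smallest pos >= 26 is 68 -> NA
Op 7: add NB@42 -> ring=[42:NB,68:NA]
Op 8: route key 79: none >= 79, wrap to smallest pos 42 -> NB
Op 9: add NC@90 -> ring=[42:NB,68:NA,90:NC]
Op 10: route key 59: smallest pos >= 59 is 68 -> NA
Op 11: route key 44: smallest pos >= 44 is 68 -> NA
Op 12: route key 19: smallest pos >= 19 is 42 -> NB

Answer: NA NA NA NA NA NB NA NA NB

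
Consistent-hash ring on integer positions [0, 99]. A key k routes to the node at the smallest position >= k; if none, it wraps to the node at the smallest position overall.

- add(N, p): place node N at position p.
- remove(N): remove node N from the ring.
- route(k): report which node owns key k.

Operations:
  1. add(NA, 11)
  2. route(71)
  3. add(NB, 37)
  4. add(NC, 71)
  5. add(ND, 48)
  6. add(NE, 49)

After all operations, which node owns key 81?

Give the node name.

Answer: NA

Derivation:
Op 1: add NA@11 -> ring=[11:NA]
Op 2: route key 71: none >= 71, wrap to smallest pos 11 -> NA
Op 3: add NB@37 -> ring=[11:NA,37:NB]
Op 4: add NC@71 -> ring=[11:NA,37:NB,71:NC]
Op 5: add ND@48 -> ring=[11:NA,37:NB,48:ND,71:NC]
Op 6: add NE@49 -> ring=[11:NA,37:NB,48:ND,49:NE,71:NC]
Final route key 81: none >= 81, wrap to smallest pos 11 -> NA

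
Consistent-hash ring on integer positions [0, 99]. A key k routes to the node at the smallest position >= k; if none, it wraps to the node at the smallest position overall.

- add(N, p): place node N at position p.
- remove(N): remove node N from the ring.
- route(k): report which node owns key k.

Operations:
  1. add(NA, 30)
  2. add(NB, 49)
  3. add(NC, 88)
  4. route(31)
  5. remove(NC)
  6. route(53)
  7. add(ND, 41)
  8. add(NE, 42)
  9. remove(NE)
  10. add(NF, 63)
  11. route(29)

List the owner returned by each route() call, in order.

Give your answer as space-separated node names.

Op 1: add NA@30 -> ring=[30:NA]
Op 2: add NB@49 -> ring=[30:NA,49:NB]
Op 3: add NC@88 -> ring=[30:NA,49:NB,88:NC]
Op 4: route key 31: smallest pos >= 31 is 49 -> NB
Op 5: remove NC -> ring=[30:NA,49:NB]
Op 6: route key 53: none >= 53, wrap to smallest pos 30 -> NA
Op 7: add ND@41 -> ring=[30:NA,41:ND,49:NB]
Op 8: add NE@42 -> ring=[30:NA,41:ND,42:NE,49:NB]
Op 9: remove NE -> ring=[30:NA,41:ND,49:NB]
Op 10: add NF@63 -> ring=[30:NA,41:ND,49:NB,63:NF]
Op 11: route key 29: smallest pos >= 29 is 30 -> NA

Answer: NB NA NA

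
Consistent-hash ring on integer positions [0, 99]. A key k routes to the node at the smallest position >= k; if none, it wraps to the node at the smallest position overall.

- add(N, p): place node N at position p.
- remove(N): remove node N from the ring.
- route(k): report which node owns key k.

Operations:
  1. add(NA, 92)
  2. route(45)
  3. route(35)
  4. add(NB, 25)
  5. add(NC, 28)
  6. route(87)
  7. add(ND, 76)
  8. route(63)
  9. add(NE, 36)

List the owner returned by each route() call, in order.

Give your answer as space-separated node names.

Answer: NA NA NA ND

Derivation:
Op 1: add NA@92 -> ring=[92:NA]
Op 2: route key 45: smallest pos >= 45 is 92 -> NA
Op 3: route key 35: smallest pos >= 35 is 92 -> NA
Op 4: add NB@25 -> ring=[25:NB,92:NA]
Op 5: add NC@28 -> ring=[25:NB,28:NC,92:NA]
Op 6: route key 87: smallest pos >= 87 is 92 -> NA
Op 7: add ND@76 -> ring=[25:NB,28:NC,76:ND,92:NA]
Op 8: route key 63: smallest pos >= 63 is 76 -> ND
Op 9: add NE@36 -> ring=[25:NB,28:NC,36:NE,76:ND,92:NA]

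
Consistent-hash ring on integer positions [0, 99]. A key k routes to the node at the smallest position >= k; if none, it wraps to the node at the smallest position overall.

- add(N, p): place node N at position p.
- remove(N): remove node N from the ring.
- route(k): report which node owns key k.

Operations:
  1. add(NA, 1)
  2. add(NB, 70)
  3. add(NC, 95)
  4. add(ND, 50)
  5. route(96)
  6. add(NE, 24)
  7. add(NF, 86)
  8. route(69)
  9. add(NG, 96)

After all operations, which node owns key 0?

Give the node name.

Answer: NA

Derivation:
Op 1: add NA@1 -> ring=[1:NA]
Op 2: add NB@70 -> ring=[1:NA,70:NB]
Op 3: add NC@95 -> ring=[1:NA,70:NB,95:NC]
Op 4: add ND@50 -> ring=[1:NA,50:ND,70:NB,95:NC]
Op 5: route key 96: none >= 96, wrap to smallest pos 1 -> NA
Op 6: add NE@24 -> ring=[1:NA,24:NE,50:ND,70:NB,95:NC]
Op 7: add NF@86 -> ring=[1:NA,24:NE,50:ND,70:NB,86:NF,95:NC]
Op 8: route key 69: smallest pos >= 69 is 70 -> NB
Op 9: add NG@96 -> ring=[1:NA,24:NE,50:ND,70:NB,86:NF,95:NC,96:NG]
Final route key 0: smallest pos >= 0 is 1 -> NA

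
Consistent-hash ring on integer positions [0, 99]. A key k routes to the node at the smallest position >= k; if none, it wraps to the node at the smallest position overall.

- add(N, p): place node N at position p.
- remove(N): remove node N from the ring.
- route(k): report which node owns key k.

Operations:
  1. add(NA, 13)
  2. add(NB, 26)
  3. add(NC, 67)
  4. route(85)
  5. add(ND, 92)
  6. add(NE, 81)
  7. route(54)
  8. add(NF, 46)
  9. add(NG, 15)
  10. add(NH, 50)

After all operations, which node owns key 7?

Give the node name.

Op 1: add NA@13 -> ring=[13:NA]
Op 2: add NB@26 -> ring=[13:NA,26:NB]
Op 3: add NC@67 -> ring=[13:NA,26:NB,67:NC]
Op 4: route key 85: none >= 85, wrap to smallest pos 13 -> NA
Op 5: add ND@92 -> ring=[13:NA,26:NB,67:NC,92:ND]
Op 6: add NE@81 -> ring=[13:NA,26:NB,67:NC,81:NE,92:ND]
Op 7: route key 54: smallest pos >= 54 is 67 -> NC
Op 8: add NF@46 -> ring=[13:NA,26:NB,46:NF,67:NC,81:NE,92:ND]
Op 9: add NG@15 -> ring=[13:NA,15:NG,26:NB,46:NF,67:NC,81:NE,92:ND]
Op 10: add NH@50 -> ring=[13:NA,15:NG,26:NB,46:NF,50:NH,67:NC,81:NE,92:ND]
Final route key 7: smallest pos >= 7 is 13 -> NA

Answer: NA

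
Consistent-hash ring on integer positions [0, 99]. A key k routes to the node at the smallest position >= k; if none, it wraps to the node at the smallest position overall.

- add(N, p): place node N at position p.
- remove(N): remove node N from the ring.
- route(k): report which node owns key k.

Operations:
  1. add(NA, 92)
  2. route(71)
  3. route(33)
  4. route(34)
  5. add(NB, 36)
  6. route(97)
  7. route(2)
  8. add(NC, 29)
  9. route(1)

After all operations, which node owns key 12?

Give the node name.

Answer: NC

Derivation:
Op 1: add NA@92 -> ring=[92:NA]
Op 2: route key 71: smallest pos >= 71 is 92 -> NA
Op 3: route key 33: smallest pos >= 33 is 92 -> NA
Op 4: route key 34: smallest pos >= 34 is 92 -> NA
Op 5: add NB@36 -> ring=[36:NB,92:NA]
Op 6: route key 97: none >= 97, wrap to smallest pos 36 -> NB
Op 7: route key 2: smallest pos >= 2 is 36 -> NB
Op 8: add NC@29 -> ring=[29:NC,36:NB,92:NA]
Op 9: route key 1: smallest pos >= 1 is 29 -> NC
Final route key 12: smallest pos >= 12 is 29 -> NC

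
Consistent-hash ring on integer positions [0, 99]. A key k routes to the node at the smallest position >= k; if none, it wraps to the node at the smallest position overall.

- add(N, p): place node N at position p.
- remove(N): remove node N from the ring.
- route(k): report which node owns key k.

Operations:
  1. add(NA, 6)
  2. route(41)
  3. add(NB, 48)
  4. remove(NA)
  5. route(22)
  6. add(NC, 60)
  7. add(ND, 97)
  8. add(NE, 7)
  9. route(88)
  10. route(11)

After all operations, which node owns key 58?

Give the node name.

Answer: NC

Derivation:
Op 1: add NA@6 -> ring=[6:NA]
Op 2: route key 41: none >= 41, wrap to smallest pos 6 -> NA
Op 3: add NB@48 -> ring=[6:NA,48:NB]
Op 4: remove NA -> ring=[48:NB]
Op 5: route key 22: smallest pos >= 22 is 48 -> NB
Op 6: add NC@60 -> ring=[48:NB,60:NC]
Op 7: add ND@97 -> ring=[48:NB,60:NC,97:ND]
Op 8: add NE@7 -> ring=[7:NE,48:NB,60:NC,97:ND]
Op 9: route key 88: smallest pos >= 88 is 97 -> ND
Op 10: route key 11: smallest pos >= 11 is 48 -> NB
Final route key 58: smallest pos >= 58 is 60 -> NC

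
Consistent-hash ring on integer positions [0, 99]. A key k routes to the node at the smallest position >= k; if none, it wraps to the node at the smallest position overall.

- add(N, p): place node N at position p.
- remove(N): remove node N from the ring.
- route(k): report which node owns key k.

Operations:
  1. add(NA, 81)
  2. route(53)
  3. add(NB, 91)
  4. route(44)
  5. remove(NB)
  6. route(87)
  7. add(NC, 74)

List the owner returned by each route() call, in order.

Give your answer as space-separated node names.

Op 1: add NA@81 -> ring=[81:NA]
Op 2: route key 53: smallest pos >= 53 is 81 -> NA
Op 3: add NB@91 -> ring=[81:NA,91:NB]
Op 4: route key 44: smallest pos >= 44 is 81 -> NA
Op 5: remove NB -> ring=[81:NA]
Op 6: route key 87: none >= 87, wrap to smallest pos 81 -> NA
Op 7: add NC@74 -> ring=[74:NC,81:NA]

Answer: NA NA NA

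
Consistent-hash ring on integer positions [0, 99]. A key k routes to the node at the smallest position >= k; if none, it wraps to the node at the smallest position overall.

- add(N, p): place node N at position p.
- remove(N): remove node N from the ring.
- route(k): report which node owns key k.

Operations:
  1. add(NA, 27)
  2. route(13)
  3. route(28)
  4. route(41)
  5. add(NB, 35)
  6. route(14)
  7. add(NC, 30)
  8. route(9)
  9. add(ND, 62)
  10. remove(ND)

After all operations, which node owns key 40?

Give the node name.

Op 1: add NA@27 -> ring=[27:NA]
Op 2: route key 13: smallest pos >= 13 is 27 -> NA
Op 3: route key 28: none >= 28, wrap to smallest pos 27 -> NA
Op 4: route key 41: none >= 41, wrap to smallest pos 27 -> NA
Op 5: add NB@35 -> ring=[27:NA,35:NB]
Op 6: route key 14: smallest pos >= 14 is 27 -> NA
Op 7: add NC@30 -> ring=[27:NA,30:NC,35:NB]
Op 8: route key 9: smallest pos >= 9 is 27 -> NA
Op 9: add ND@62 -> ring=[27:NA,30:NC,35:NB,62:ND]
Op 10: remove ND -> ring=[27:NA,30:NC,35:NB]
Final route key 40: none >= 40, wrap to smallest pos 27 -> NA

Answer: NA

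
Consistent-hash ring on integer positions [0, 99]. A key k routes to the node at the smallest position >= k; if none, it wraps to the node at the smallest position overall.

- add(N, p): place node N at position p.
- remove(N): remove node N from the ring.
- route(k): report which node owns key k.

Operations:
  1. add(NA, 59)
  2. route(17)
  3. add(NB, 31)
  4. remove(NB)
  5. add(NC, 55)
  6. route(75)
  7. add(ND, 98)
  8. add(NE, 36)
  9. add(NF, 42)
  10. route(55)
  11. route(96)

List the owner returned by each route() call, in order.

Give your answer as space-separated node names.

Answer: NA NC NC ND

Derivation:
Op 1: add NA@59 -> ring=[59:NA]
Op 2: route key 17: smallest pos >= 17 is 59 -> NA
Op 3: add NB@31 -> ring=[31:NB,59:NA]
Op 4: remove NB -> ring=[59:NA]
Op 5: add NC@55 -> ring=[55:NC,59:NA]
Op 6: route key 75: none >= 75, wrap to smallest pos 55 -> NC
Op 7: add ND@98 -> ring=[55:NC,59:NA,98:ND]
Op 8: add NE@36 -> ring=[36:NE,55:NC,59:NA,98:ND]
Op 9: add NF@42 -> ring=[36:NE,42:NF,55:NC,59:NA,98:ND]
Op 10: route key 55: smallest pos >= 55 is 55 -> NC
Op 11: route key 96: smallest pos >= 96 is 98 -> ND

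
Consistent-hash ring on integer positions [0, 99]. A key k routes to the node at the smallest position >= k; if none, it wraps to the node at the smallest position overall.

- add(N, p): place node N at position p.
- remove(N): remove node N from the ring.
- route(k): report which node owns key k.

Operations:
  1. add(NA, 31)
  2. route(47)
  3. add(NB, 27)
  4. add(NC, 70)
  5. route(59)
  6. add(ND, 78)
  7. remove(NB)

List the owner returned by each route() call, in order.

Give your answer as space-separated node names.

Answer: NA NC

Derivation:
Op 1: add NA@31 -> ring=[31:NA]
Op 2: route key 47: none >= 47, wrap to smallest pos 31 -> NA
Op 3: add NB@27 -> ring=[27:NB,31:NA]
Op 4: add NC@70 -> ring=[27:NB,31:NA,70:NC]
Op 5: route key 59: smallest pos >= 59 is 70 -> NC
Op 6: add ND@78 -> ring=[27:NB,31:NA,70:NC,78:ND]
Op 7: remove NB -> ring=[31:NA,70:NC,78:ND]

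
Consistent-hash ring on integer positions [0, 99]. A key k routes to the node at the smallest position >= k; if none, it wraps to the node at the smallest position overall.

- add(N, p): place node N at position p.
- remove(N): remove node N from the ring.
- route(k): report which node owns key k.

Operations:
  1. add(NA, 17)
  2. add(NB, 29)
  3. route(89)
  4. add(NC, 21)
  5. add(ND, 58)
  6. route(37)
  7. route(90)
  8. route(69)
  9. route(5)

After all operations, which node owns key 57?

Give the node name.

Op 1: add NA@17 -> ring=[17:NA]
Op 2: add NB@29 -> ring=[17:NA,29:NB]
Op 3: route key 89: none >= 89, wrap to smallest pos 17 -> NA
Op 4: add NC@21 -> ring=[17:NA,21:NC,29:NB]
Op 5: add ND@58 -> ring=[17:NA,21:NC,29:NB,58:ND]
Op 6: route key 37: smallest pos >= 37 is 58 -> ND
Op 7: route key 90: none >= 90, wrap to smallest pos 17 -> NA
Op 8: route key 69: none >= 69, wrap to smallest pos 17 -> NA
Op 9: route key 5: smallest pos >= 5 is 17 -> NA
Final route key 57: smallest pos >= 57 is 58 -> ND

Answer: ND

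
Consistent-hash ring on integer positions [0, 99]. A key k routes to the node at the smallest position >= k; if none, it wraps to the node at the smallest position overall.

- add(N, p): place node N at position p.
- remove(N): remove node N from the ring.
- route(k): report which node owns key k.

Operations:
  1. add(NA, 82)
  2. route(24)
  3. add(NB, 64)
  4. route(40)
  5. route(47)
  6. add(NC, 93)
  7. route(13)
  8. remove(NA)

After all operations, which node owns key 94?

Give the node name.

Op 1: add NA@82 -> ring=[82:NA]
Op 2: route key 24: smallest pos >= 24 is 82 -> NA
Op 3: add NB@64 -> ring=[64:NB,82:NA]
Op 4: route key 40: smallest pos >= 40 is 64 -> NB
Op 5: route key 47: smallest pos >= 47 is 64 -> NB
Op 6: add NC@93 -> ring=[64:NB,82:NA,93:NC]
Op 7: route key 13: smallest pos >= 13 is 64 -> NB
Op 8: remove NA -> ring=[64:NB,93:NC]
Final route key 94: none >= 94, wrap to smallest pos 64 -> NB

Answer: NB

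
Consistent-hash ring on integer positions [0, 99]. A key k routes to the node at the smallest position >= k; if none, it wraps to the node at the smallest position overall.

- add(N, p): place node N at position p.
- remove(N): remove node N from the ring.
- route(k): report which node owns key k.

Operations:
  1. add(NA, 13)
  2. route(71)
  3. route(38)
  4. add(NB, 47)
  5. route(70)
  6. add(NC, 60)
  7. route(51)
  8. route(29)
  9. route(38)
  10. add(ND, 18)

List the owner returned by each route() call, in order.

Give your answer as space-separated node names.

Op 1: add NA@13 -> ring=[13:NA]
Op 2: route key 71: none >= 71, wrap to smallest pos 13 -> NA
Op 3: route key 38: none >= 38, wrap to smallest pos 13 -> NA
Op 4: add NB@47 -> ring=[13:NA,47:NB]
Op 5: route key 70: none >= 70, wrap to smallest pos 13 -> NA
Op 6: add NC@60 -> ring=[13:NA,47:NB,60:NC]
Op 7: route key 51: smallest pos >= 51 is 60 -> NC
Op 8: route key 29: smallest pos >= 29 is 47 -> NB
Op 9: route key 38: smallest pos >= 38 is 47 -> NB
Op 10: add ND@18 -> ring=[13:NA,18:ND,47:NB,60:NC]

Answer: NA NA NA NC NB NB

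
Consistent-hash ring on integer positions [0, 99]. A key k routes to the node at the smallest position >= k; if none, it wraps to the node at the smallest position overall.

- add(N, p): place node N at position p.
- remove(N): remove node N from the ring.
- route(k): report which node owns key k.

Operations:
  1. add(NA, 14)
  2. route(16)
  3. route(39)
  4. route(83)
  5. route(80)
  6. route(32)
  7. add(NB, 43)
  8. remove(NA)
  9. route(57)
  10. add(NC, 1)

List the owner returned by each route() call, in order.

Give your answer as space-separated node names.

Op 1: add NA@14 -> ring=[14:NA]
Op 2: route key 16: none >= 16, wrap to smallest pos 14 -> NA
Op 3: route key 39: none >= 39, wrap to smallest pos 14 -> NA
Op 4: route key 83: none >= 83, wrap to smallest pos 14 -> NA
Op 5: route key 80: none >= 80, wrap to smallest pos 14 -> NA
Op 6: route key 32: none >= 32, wrap to smallest pos 14 -> NA
Op 7: add NB@43 -> ring=[14:NA,43:NB]
Op 8: remove NA -> ring=[43:NB]
Op 9: route key 57: none >= 57, wrap to smallest pos 43 -> NB
Op 10: add NC@1 -> ring=[1:NC,43:NB]

Answer: NA NA NA NA NA NB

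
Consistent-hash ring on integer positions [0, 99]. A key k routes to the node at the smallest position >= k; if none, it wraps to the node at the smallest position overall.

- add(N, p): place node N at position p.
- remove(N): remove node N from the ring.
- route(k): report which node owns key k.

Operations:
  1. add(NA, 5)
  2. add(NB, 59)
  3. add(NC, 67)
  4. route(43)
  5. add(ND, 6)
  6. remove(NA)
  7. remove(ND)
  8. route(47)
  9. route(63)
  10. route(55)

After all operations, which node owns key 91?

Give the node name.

Answer: NB

Derivation:
Op 1: add NA@5 -> ring=[5:NA]
Op 2: add NB@59 -> ring=[5:NA,59:NB]
Op 3: add NC@67 -> ring=[5:NA,59:NB,67:NC]
Op 4: route key 43: smallest pos >= 43 is 59 -> NB
Op 5: add ND@6 -> ring=[5:NA,6:ND,59:NB,67:NC]
Op 6: remove NA -> ring=[6:ND,59:NB,67:NC]
Op 7: remove ND -> ring=[59:NB,67:NC]
Op 8: route key 47: smallest pos >= 47 is 59 -> NB
Op 9: route key 63: smallest pos >= 63 is 67 -> NC
Op 10: route key 55: smallest pos >= 55 is 59 -> NB
Final route key 91: none >= 91, wrap to smallest pos 59 -> NB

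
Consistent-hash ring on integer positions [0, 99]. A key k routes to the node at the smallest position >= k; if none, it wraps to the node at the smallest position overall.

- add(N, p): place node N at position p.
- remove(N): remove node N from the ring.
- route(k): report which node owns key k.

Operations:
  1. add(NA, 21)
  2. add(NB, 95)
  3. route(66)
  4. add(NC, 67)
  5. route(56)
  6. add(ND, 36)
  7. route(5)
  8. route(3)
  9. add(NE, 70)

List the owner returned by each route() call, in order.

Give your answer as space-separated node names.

Answer: NB NC NA NA

Derivation:
Op 1: add NA@21 -> ring=[21:NA]
Op 2: add NB@95 -> ring=[21:NA,95:NB]
Op 3: route key 66: smallest pos >= 66 is 95 -> NB
Op 4: add NC@67 -> ring=[21:NA,67:NC,95:NB]
Op 5: route key 56: smallest pos >= 56 is 67 -> NC
Op 6: add ND@36 -> ring=[21:NA,36:ND,67:NC,95:NB]
Op 7: route key 5: smallest pos >= 5 is 21 -> NA
Op 8: route key 3: smallest pos >= 3 is 21 -> NA
Op 9: add NE@70 -> ring=[21:NA,36:ND,67:NC,70:NE,95:NB]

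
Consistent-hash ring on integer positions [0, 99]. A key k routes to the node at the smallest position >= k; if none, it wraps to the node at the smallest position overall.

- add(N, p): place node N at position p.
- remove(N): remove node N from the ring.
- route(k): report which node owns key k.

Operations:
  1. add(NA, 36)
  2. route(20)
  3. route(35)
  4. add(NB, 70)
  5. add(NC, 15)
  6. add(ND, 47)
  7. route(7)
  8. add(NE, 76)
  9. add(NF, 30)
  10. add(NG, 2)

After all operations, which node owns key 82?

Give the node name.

Answer: NG

Derivation:
Op 1: add NA@36 -> ring=[36:NA]
Op 2: route key 20: smallest pos >= 20 is 36 -> NA
Op 3: route key 35: smallest pos >= 35 is 36 -> NA
Op 4: add NB@70 -> ring=[36:NA,70:NB]
Op 5: add NC@15 -> ring=[15:NC,36:NA,70:NB]
Op 6: add ND@47 -> ring=[15:NC,36:NA,47:ND,70:NB]
Op 7: route key 7: smallest pos >= 7 is 15 -> NC
Op 8: add NE@76 -> ring=[15:NC,36:NA,47:ND,70:NB,76:NE]
Op 9: add NF@30 -> ring=[15:NC,30:NF,36:NA,47:ND,70:NB,76:NE]
Op 10: add NG@2 -> ring=[2:NG,15:NC,30:NF,36:NA,47:ND,70:NB,76:NE]
Final route key 82: none >= 82, wrap to smallest pos 2 -> NG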